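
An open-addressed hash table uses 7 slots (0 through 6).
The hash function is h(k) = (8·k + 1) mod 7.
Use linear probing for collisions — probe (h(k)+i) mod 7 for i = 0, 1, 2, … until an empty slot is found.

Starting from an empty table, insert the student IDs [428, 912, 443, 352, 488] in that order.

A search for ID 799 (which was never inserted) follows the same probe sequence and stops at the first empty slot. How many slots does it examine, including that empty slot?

6

428: h=2 => slot 2
912: h=3 => slot 3
443: h=3, probe 3,4 => slot 4
352: h=3, probe 3,4,5 => slot 5
488: h=6 => slot 6
Table: [∅, ∅, 428, 912, 443, 352, 488]
Lookup 799: h=2, probe 2,3,4,5,6,0 → slot 0 empty, not found.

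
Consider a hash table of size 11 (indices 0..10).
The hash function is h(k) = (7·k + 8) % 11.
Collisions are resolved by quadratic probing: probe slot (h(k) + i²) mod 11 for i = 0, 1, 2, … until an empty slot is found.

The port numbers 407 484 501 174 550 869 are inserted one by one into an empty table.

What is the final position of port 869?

2

407 hashes to 8; slot 8 is free -> place at 8.
484 hashes to 8; 8 taken -> place at 9.
501 hashes to 6; slot 6 is free -> place at 6.
174 hashes to 5; slot 5 is free -> place at 5.
550 hashes to 8; 8,9 taken -> place at 1.
869 hashes to 8; 8,9,1,6 taken -> place at 2.
Table: [., 550, 869, ., ., 174, 501, ., 407, 484, .]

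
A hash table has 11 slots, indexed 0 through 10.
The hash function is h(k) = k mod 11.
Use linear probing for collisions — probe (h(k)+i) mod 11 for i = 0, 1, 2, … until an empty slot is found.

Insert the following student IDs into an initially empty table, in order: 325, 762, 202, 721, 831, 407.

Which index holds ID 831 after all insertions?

325 hashes to 6; slot 6 is free => place at 6.
762 hashes to 3; slot 3 is free => place at 3.
202 hashes to 4; slot 4 is free => place at 4.
721 hashes to 6; 6 taken => place at 7.
831 hashes to 6; 6,7 taken => place at 8.
407 hashes to 0; slot 0 is free => place at 0.
Table: [407, -, -, 762, 202, -, 325, 721, 831, -, -]

8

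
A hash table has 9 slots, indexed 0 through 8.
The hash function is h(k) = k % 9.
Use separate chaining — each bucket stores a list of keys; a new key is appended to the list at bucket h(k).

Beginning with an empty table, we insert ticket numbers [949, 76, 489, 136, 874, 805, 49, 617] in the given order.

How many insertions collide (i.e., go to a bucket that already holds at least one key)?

4

Insert 949: h=4, bucket 4 empty -> new chain.
Insert 76: h=4, bucket 4 nonempty -> append to chain.
Insert 489: h=3, bucket 3 empty -> new chain.
Insert 136: h=1, bucket 1 empty -> new chain.
Insert 874: h=1, bucket 1 nonempty -> append to chain.
Insert 805: h=4, bucket 4 nonempty -> append to chain.
Insert 49: h=4, bucket 4 nonempty -> append to chain.
Insert 617: h=5, bucket 5 empty -> new chain.
Final buckets:
0: _
1: 136 -> 874
2: _
3: 489
4: 949 -> 76 -> 805 -> 49
5: 617
6: _
7: _
8: _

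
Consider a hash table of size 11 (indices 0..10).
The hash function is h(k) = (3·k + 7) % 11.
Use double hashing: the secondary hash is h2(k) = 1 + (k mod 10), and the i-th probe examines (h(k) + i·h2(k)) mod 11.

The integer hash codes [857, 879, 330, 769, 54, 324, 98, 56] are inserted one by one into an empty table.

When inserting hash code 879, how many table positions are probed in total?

Insert 857: h=4, slot 4 empty => index 4.
Insert 879: h=4, h2=10, slot 4 occupied => index 3.
Insert 330: h=7, slot 7 empty => index 7.
Insert 769: h=4, h2=10, slots 4,3 occupied => index 2.
Insert 54: h=4, h2=5, slot 4 occupied => index 9.
Insert 324: h=0, slot 0 empty => index 0.
Insert 98: h=4, h2=9, slots 4,2,0,9,7 occupied => index 5.
Insert 56: h=10, slot 10 empty => index 10.
Table: [324, -, 769, 879, 857, 98, -, 330, -, 54, 56]

2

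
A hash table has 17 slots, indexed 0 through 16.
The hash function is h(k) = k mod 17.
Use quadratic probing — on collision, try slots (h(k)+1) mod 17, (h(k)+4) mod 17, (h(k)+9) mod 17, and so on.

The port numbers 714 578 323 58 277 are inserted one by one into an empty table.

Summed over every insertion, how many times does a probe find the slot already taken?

3

Insert 714: h=0, slot 0 empty → index 0.
Insert 578: h=0, slot 0 occupied → index 1.
Insert 323: h=0, slots 0,1 occupied → index 4.
Insert 58: h=7, slot 7 empty → index 7.
Insert 277: h=5, slot 5 empty → index 5.
Table: [714, 578, —, —, 323, 277, —, 58, —, —, —, —, —, —, —, —, —]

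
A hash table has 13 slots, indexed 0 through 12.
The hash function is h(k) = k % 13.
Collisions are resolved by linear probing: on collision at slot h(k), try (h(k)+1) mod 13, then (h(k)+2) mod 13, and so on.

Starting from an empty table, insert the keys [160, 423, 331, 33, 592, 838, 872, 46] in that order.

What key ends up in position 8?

33

Insert 160: h=4, slot 4 empty => index 4.
Insert 423: h=7, slot 7 empty => index 7.
Insert 331: h=6, slot 6 empty => index 6.
Insert 33: h=7, slot 7 occupied => index 8.
Insert 592: h=7, slots 7,8 occupied => index 9.
Insert 838: h=6, slots 6,7,8,9 occupied => index 10.
Insert 872: h=1, slot 1 empty => index 1.
Insert 46: h=7, slots 7,8,9,10 occupied => index 11.
Table: [., 872, ., ., 160, ., 331, 423, 33, 592, 838, 46, .]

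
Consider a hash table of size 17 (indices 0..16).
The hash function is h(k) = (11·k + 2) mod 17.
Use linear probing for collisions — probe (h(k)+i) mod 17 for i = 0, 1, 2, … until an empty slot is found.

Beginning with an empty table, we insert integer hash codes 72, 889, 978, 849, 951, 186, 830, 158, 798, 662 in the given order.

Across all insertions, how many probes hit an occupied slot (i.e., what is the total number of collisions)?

72 hashes to 12; slot 12 is free -> place at 12.
889 hashes to 6; slot 6 is free -> place at 6.
978 hashes to 16; slot 16 is free -> place at 16.
849 hashes to 8; slot 8 is free -> place at 8.
951 hashes to 8; 8 taken -> place at 9.
186 hashes to 8; 8,9 taken -> place at 10.
830 hashes to 3; slot 3 is free -> place at 3.
158 hashes to 6; 6 taken -> place at 7.
798 hashes to 8; 8,9,10 taken -> place at 11.
662 hashes to 8; 8,9,10,11,12 taken -> place at 13.
Table: [-, -, -, 830, -, -, 889, 158, 849, 951, 186, 798, 72, 662, -, -, 978]

12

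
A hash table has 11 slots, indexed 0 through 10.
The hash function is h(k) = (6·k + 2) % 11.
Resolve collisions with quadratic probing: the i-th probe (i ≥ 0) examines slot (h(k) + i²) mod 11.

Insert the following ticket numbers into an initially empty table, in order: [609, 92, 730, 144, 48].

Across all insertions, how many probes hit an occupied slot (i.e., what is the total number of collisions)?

609 hashes to 4; slot 4 is free -> place at 4.
92 hashes to 4; 4 taken -> place at 5.
730 hashes to 4; 4,5 taken -> place at 8.
144 hashes to 8; 8 taken -> place at 9.
48 hashes to 4; 4,5,8 taken -> place at 2.
Table: [_, _, 48, _, 609, 92, _, _, 730, 144, _]

7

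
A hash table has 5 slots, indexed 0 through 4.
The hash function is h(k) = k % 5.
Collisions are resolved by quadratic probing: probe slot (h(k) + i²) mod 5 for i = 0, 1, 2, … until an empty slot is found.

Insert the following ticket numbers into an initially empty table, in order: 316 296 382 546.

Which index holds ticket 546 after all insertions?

Insert 316: h=1, slot 1 empty → index 1.
Insert 296: h=1, slot 1 occupied → index 2.
Insert 382: h=2, slot 2 occupied → index 3.
Insert 546: h=1, slots 1,2 occupied → index 0.
Table: [546, 316, 296, 382, -]

0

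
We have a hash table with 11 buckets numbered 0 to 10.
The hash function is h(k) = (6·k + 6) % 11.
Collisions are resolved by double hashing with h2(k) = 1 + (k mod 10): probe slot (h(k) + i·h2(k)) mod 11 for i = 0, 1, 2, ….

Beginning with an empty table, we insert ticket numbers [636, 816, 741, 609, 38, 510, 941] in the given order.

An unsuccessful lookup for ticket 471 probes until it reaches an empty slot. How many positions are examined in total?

636 hashes to 5; slot 5 is free => place at 5.
816 hashes to 7; slot 7 is free => place at 7.
741 hashes to 8; slot 8 is free => place at 8.
609 hashes to 8, h2=10; 8,7 taken => place at 6.
38 hashes to 3; slot 3 is free => place at 3.
510 hashes to 8, h2=1; 8 taken => place at 9.
941 hashes to 9, h2=2; 9 taken => place at 0.
Table: [941, ., ., 38, ., 636, 609, 816, 741, 510, .]
Lookup 471: h=5, h2=2, probe 5,7,9,0,2 → slot 2 empty, not found.

5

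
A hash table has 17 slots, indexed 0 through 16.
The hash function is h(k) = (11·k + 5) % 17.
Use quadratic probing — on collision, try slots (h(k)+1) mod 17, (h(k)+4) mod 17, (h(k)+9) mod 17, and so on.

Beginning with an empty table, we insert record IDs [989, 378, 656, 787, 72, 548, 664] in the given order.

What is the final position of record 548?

Insert 989: h=4, slot 4 empty => index 4.
Insert 378: h=15, slot 15 empty => index 15.
Insert 656: h=13, slot 13 empty => index 13.
Insert 787: h=9, slot 9 empty => index 9.
Insert 72: h=15, slot 15 occupied => index 16.
Insert 548: h=15, slots 15,16 occupied => index 2.
Insert 664: h=16, slot 16 occupied => index 0.
Table: [664, —, 548, —, 989, —, —, —, —, 787, —, —, —, 656, —, 378, 72]

2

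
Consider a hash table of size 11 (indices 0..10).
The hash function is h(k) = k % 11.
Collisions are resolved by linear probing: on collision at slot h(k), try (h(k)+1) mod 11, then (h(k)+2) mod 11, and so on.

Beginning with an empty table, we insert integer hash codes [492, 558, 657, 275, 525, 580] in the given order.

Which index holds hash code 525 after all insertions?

1

492 hashes to 8; slot 8 is free -> place at 8.
558 hashes to 8; 8 taken -> place at 9.
657 hashes to 8; 8,9 taken -> place at 10.
275 hashes to 0; slot 0 is free -> place at 0.
525 hashes to 8; 8,9,10,0 taken -> place at 1.
580 hashes to 8; 8,9,10,0,1 taken -> place at 2.
Table: [275, 525, 580, ., ., ., ., ., 492, 558, 657]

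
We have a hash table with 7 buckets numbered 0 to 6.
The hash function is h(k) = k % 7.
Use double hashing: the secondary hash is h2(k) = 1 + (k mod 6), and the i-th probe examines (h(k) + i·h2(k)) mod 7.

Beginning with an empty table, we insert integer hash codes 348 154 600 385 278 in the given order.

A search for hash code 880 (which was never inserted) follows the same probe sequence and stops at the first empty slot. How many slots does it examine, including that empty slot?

348 hashes to 5; slot 5 is free → place at 5.
154 hashes to 0; slot 0 is free → place at 0.
600 hashes to 5, h2=1; 5 taken → place at 6.
385 hashes to 0, h2=2; 0 taken → place at 2.
278 hashes to 5, h2=3; 5 taken → place at 1.
Table: [154, 278, 385, _, _, 348, 600]
Lookup 880: h=5, h2=5, probe 5,3 → slot 3 empty, not found.

2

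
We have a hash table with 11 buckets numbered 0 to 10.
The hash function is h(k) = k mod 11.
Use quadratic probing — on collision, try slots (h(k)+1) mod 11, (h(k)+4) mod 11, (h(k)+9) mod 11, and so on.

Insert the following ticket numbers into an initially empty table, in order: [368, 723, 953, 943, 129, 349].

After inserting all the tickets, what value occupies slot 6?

349

Insert 368: h=5, slot 5 empty => index 5.
Insert 723: h=8, slot 8 empty => index 8.
Insert 953: h=7, slot 7 empty => index 7.
Insert 943: h=8, slot 8 occupied => index 9.
Insert 129: h=8, slots 8,9 occupied => index 1.
Insert 349: h=8, slots 8,9,1 occupied => index 6.
Table: [∅, 129, ∅, ∅, ∅, 368, 349, 953, 723, 943, ∅]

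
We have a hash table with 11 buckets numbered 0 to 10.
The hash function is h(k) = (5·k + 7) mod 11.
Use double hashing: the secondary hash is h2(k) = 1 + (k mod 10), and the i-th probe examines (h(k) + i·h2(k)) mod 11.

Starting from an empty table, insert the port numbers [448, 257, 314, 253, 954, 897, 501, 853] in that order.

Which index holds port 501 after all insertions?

448 hashes to 3; slot 3 is free -> place at 3.
257 hashes to 5; slot 5 is free -> place at 5.
314 hashes to 4; slot 4 is free -> place at 4.
253 hashes to 7; slot 7 is free -> place at 7.
954 hashes to 3, h2=5; 3 taken -> place at 8.
897 hashes to 4, h2=8; 4 taken -> place at 1.
501 hashes to 4, h2=2; 4 taken -> place at 6.
853 hashes to 4, h2=4; 4,8,1,5 taken -> place at 9.
Table: [-, 897, -, 448, 314, 257, 501, 253, 954, 853, -]

6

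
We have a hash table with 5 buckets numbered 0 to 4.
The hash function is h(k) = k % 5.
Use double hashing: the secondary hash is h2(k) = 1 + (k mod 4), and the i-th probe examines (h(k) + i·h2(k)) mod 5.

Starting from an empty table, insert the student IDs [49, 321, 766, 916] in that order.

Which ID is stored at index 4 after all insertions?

49

49: h=4 -> slot 4
321: h=1 -> slot 1
766: h=1, h2=3, probe 1,4,2 -> slot 2
916: h=1, h2=1, probe 1,2,3 -> slot 3
Table: [-, 321, 766, 916, 49]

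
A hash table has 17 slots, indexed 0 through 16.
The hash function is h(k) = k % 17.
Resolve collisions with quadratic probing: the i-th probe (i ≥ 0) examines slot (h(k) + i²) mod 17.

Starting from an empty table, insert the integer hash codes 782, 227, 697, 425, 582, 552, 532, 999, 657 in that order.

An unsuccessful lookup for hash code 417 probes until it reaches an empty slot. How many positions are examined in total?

Insert 782: h=0, slot 0 empty -> index 0.
Insert 227: h=6, slot 6 empty -> index 6.
Insert 697: h=0, slot 0 occupied -> index 1.
Insert 425: h=0, slots 0,1 occupied -> index 4.
Insert 582: h=4, slot 4 occupied -> index 5.
Insert 552: h=8, slot 8 empty -> index 8.
Insert 532: h=5, slots 5,6 occupied -> index 9.
Insert 999: h=13, slot 13 empty -> index 13.
Insert 657: h=11, slot 11 empty -> index 11.
Table: [782, 697, —, —, 425, 582, 227, —, 552, 532, —, 657, —, 999, —, —, —]
Lookup 417: h=9, probe 9,10 → slot 10 empty, not found.

2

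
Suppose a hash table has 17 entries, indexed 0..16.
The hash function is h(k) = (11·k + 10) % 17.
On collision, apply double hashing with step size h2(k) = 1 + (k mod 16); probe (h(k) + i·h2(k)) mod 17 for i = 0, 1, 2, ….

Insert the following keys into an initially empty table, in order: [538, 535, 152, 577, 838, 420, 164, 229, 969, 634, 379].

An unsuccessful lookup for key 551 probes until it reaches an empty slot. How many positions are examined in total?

8

Insert 538: h=12, slot 12 empty => index 12.
Insert 535: h=13, slot 13 empty => index 13.
Insert 152: h=16, slot 16 empty => index 16.
Insert 577: h=16, h2=2, slot 16 occupied => index 1.
Insert 838: h=14, slot 14 empty => index 14.
Insert 420: h=6, slot 6 empty => index 6.
Insert 164: h=12, h2=5, slot 12 occupied => index 0.
Insert 229: h=13, h2=6, slot 13 occupied => index 2.
Insert 969: h=10, slot 10 empty => index 10.
Insert 634: h=14, h2=11, slot 14 occupied => index 8.
Insert 379: h=14, h2=12, slot 14 occupied => index 9.
Table: [164, 577, 229, -, -, -, 420, -, 634, 379, 969, -, 538, 535, 838, -, 152]
Lookup 551: h=2, h2=8, probe 2,10,1,9,0,8,16,7 → slot 7 empty, not found.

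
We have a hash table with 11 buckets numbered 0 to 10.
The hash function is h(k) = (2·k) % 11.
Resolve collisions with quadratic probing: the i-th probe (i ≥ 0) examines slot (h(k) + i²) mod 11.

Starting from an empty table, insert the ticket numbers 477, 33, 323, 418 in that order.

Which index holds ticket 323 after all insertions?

Insert 477: h=8, slot 8 empty => index 8.
Insert 33: h=0, slot 0 empty => index 0.
Insert 323: h=8, slot 8 occupied => index 9.
Insert 418: h=0, slot 0 occupied => index 1.
Table: [33, 418, -, -, -, -, -, -, 477, 323, -]

9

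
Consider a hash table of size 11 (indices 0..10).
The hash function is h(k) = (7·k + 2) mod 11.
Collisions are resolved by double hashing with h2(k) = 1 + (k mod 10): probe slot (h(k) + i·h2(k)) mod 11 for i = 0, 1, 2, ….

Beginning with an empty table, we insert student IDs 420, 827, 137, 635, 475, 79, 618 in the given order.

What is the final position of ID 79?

420: h=5 -> slot 5
827: h=5, h2=8, probe 5,2 -> slot 2
137: h=4 -> slot 4
635: h=3 -> slot 3
475: h=5, h2=6, probe 5,0 -> slot 0
79: h=5, h2=10, probe 5,4,3,2,1 -> slot 1
618: h=5, h2=9, probe 5,3,1,10 -> slot 10
Table: [475, 79, 827, 635, 137, 420, ∅, ∅, ∅, ∅, 618]

1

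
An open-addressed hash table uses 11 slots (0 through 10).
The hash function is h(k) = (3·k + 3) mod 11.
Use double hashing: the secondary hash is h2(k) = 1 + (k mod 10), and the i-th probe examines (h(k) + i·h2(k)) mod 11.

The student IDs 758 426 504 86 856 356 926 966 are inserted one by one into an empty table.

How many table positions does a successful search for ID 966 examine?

6

758: h=0 -> slot 0
426: h=5 -> slot 5
504: h=8 -> slot 8
86: h=8, h2=7, probe 8,4 -> slot 4
856: h=8, h2=7, probe 8,4,0,7 -> slot 7
356: h=4, h2=7, probe 4,0,7,3 -> slot 3
926: h=9 -> slot 9
966: h=8, h2=7, probe 8,4,0,7,3,10 -> slot 10
Table: [758, —, —, 356, 86, 426, —, 856, 504, 926, 966]
Lookup 966: h=8, h2=7, probe 8,4,0,7,3,10 → found at 10.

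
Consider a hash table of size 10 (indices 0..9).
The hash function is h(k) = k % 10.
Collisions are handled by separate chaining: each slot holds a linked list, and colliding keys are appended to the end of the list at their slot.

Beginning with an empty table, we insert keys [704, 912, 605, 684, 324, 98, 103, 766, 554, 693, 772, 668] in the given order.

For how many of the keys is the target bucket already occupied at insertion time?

6

Insert 704: h=4, bucket 4 empty -> new chain.
Insert 912: h=2, bucket 2 empty -> new chain.
Insert 605: h=5, bucket 5 empty -> new chain.
Insert 684: h=4, bucket 4 nonempty -> append to chain.
Insert 324: h=4, bucket 4 nonempty -> append to chain.
Insert 98: h=8, bucket 8 empty -> new chain.
Insert 103: h=3, bucket 3 empty -> new chain.
Insert 766: h=6, bucket 6 empty -> new chain.
Insert 554: h=4, bucket 4 nonempty -> append to chain.
Insert 693: h=3, bucket 3 nonempty -> append to chain.
Insert 772: h=2, bucket 2 nonempty -> append to chain.
Insert 668: h=8, bucket 8 nonempty -> append to chain.
Final buckets:
0: ∅
1: ∅
2: 912 -> 772
3: 103 -> 693
4: 704 -> 684 -> 324 -> 554
5: 605
6: 766
7: ∅
8: 98 -> 668
9: ∅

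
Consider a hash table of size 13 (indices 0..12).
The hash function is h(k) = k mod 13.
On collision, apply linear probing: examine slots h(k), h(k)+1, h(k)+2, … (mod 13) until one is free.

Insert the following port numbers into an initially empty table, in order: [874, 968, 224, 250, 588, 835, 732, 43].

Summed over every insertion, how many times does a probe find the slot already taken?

874: h=3 → slot 3
968: h=6 → slot 6
224: h=3, probe 3,4 → slot 4
250: h=3, probe 3,4,5 → slot 5
588: h=3, probe 3,4,5,6,7 → slot 7
835: h=3, probe 3,4,5,6,7,8 → slot 8
732: h=4, probe 4,5,6,7,8,9 → slot 9
43: h=4, probe 4,5,6,7,8,9,10 → slot 10
Table: [_, _, _, 874, 224, 250, 968, 588, 835, 732, 43, _, _]

23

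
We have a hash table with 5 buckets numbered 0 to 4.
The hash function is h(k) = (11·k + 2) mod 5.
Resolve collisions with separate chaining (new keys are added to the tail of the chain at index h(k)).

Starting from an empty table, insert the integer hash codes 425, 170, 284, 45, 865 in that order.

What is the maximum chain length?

425 → bucket 2
170 → bucket 2 (collision)
284 → bucket 1
45 → bucket 2 (collision)
865 → bucket 2 (collision)
Final buckets:
0: —
1: 284
2: 425 -> 170 -> 45 -> 865
3: —
4: —

4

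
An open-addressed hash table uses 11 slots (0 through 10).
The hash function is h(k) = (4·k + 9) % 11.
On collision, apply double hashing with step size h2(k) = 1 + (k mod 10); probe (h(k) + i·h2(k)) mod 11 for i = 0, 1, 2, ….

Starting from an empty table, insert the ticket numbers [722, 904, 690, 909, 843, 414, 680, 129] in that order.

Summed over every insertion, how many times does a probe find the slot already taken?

722 hashes to 4; slot 4 is free -> place at 4.
904 hashes to 6; slot 6 is free -> place at 6.
690 hashes to 8; slot 8 is free -> place at 8.
909 hashes to 4, h2=10; 4 taken -> place at 3.
843 hashes to 4, h2=4; 4,8 taken -> place at 1.
414 hashes to 4, h2=5; 4 taken -> place at 9.
680 hashes to 1, h2=1; 1 taken -> place at 2.
129 hashes to 8, h2=10; 8 taken -> place at 7.
Table: [_, 843, 680, 909, 722, _, 904, 129, 690, 414, _]

6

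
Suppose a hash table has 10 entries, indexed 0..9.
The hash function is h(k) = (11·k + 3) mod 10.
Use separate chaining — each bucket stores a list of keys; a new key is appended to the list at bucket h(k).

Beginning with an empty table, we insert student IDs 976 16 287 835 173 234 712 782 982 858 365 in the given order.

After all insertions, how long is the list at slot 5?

Insert 976: h=9, bucket 9 empty -> new chain.
Insert 16: h=9, bucket 9 nonempty -> append to chain.
Insert 287: h=0, bucket 0 empty -> new chain.
Insert 835: h=8, bucket 8 empty -> new chain.
Insert 173: h=6, bucket 6 empty -> new chain.
Insert 234: h=7, bucket 7 empty -> new chain.
Insert 712: h=5, bucket 5 empty -> new chain.
Insert 782: h=5, bucket 5 nonempty -> append to chain.
Insert 982: h=5, bucket 5 nonempty -> append to chain.
Insert 858: h=1, bucket 1 empty -> new chain.
Insert 365: h=8, bucket 8 nonempty -> append to chain.
Final buckets:
0: 287
1: 858
2: .
3: .
4: .
5: 712 -> 782 -> 982
6: 173
7: 234
8: 835 -> 365
9: 976 -> 16

3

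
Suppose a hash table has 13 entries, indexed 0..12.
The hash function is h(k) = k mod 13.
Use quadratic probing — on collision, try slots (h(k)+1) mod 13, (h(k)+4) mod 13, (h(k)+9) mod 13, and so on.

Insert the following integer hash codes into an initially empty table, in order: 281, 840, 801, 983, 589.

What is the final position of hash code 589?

281 hashes to 8; slot 8 is free → place at 8.
840 hashes to 8; 8 taken → place at 9.
801 hashes to 8; 8,9 taken → place at 12.
983 hashes to 8; 8,9,12 taken → place at 4.
589 hashes to 4; 4 taken → place at 5.
Table: [., ., ., ., 983, 589, ., ., 281, 840, ., ., 801]

5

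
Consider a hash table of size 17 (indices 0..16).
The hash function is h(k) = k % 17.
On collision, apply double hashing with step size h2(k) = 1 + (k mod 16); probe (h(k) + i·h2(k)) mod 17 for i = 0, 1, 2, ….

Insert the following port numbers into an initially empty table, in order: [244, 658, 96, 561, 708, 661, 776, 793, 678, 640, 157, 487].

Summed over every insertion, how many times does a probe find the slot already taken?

Insert 244: h=6, slot 6 empty -> index 6.
Insert 658: h=12, slot 12 empty -> index 12.
Insert 96: h=11, slot 11 empty -> index 11.
Insert 561: h=0, slot 0 empty -> index 0.
Insert 708: h=11, h2=5, slot 11 occupied -> index 16.
Insert 661: h=15, slot 15 empty -> index 15.
Insert 776: h=11, h2=9, slot 11 occupied -> index 3.
Insert 793: h=11, h2=10, slot 11 occupied -> index 4.
Insert 678: h=15, h2=7, slot 15 occupied -> index 5.
Insert 640: h=11, h2=1, slots 11,12 occupied -> index 13.
Insert 157: h=4, h2=14, slot 4 occupied -> index 1.
Insert 487: h=11, h2=8, slot 11 occupied -> index 2.
Table: [561, 157, 487, 776, 793, 678, 244, ., ., ., ., 96, 658, 640, ., 661, 708]

8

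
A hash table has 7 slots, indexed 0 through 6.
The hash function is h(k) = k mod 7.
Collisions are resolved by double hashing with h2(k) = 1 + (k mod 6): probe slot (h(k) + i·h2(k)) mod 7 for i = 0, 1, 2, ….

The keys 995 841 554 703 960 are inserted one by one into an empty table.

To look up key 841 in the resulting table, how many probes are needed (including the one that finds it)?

2

Insert 995: h=1, slot 1 empty → index 1.
Insert 841: h=1, h2=2, slot 1 occupied → index 3.
Insert 554: h=1, h2=3, slot 1 occupied → index 4.
Insert 703: h=3, h2=2, slot 3 occupied → index 5.
Insert 960: h=1, h2=1, slot 1 occupied → index 2.
Table: [_, 995, 960, 841, 554, 703, _]
Lookup 841: h=1, h2=2, probe 1,3 → found at 3.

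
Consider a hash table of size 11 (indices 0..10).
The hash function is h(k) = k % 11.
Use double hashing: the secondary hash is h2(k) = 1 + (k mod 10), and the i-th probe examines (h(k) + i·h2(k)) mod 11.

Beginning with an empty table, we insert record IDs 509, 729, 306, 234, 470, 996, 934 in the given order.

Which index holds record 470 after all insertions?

509: h=3 -> slot 3
729: h=3, h2=10, probe 3,2 -> slot 2
306: h=9 -> slot 9
234: h=3, h2=5, probe 3,8 -> slot 8
470: h=8, h2=1, probe 8,9,10 -> slot 10
996: h=6 -> slot 6
934: h=10, h2=5, probe 10,4 -> slot 4
Table: [∅, ∅, 729, 509, 934, ∅, 996, ∅, 234, 306, 470]

10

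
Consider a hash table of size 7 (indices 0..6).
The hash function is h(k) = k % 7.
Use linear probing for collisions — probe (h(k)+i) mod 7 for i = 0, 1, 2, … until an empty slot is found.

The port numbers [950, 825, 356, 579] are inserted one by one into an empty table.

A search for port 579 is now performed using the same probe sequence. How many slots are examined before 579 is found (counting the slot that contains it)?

950 hashes to 5; slot 5 is free -> place at 5.
825 hashes to 6; slot 6 is free -> place at 6.
356 hashes to 6; 6 taken -> place at 0.
579 hashes to 5; 5,6,0 taken -> place at 1.
Table: [356, 579, ., ., ., 950, 825]
Lookup 579: h=5, probe 5,6,0,1 → found at 1.

4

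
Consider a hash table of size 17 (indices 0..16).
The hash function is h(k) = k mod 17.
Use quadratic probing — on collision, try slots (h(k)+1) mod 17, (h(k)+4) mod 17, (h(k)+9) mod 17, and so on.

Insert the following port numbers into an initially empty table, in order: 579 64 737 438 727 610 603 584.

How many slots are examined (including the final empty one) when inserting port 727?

Insert 579: h=1, slot 1 empty → index 1.
Insert 64: h=13, slot 13 empty → index 13.
Insert 737: h=6, slot 6 empty → index 6.
Insert 438: h=13, slot 13 occupied → index 14.
Insert 727: h=13, slots 13,14 occupied → index 0.
Insert 610: h=15, slot 15 empty → index 15.
Insert 603: h=8, slot 8 empty → index 8.
Insert 584: h=6, slot 6 occupied → index 7.
Table: [727, 579, —, —, —, —, 737, 584, 603, —, —, —, —, 64, 438, 610, —]

3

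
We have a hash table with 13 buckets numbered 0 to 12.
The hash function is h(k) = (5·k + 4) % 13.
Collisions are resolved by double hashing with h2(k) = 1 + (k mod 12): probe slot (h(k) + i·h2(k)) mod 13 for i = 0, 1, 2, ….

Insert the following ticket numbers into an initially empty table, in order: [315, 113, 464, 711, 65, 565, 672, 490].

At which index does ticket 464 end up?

Insert 315: h=6, slot 6 empty => index 6.
Insert 113: h=10, slot 10 empty => index 10.
Insert 464: h=10, h2=9, slots 10,6 occupied => index 2.
Insert 711: h=10, h2=4, slot 10 occupied => index 1.
Insert 65: h=4, slot 4 empty => index 4.
Insert 565: h=8, slot 8 empty => index 8.
Insert 672: h=10, h2=1, slot 10 occupied => index 11.
Insert 490: h=10, h2=11, slots 10,8,6,4,2 occupied => index 0.
Table: [490, 711, 464, ∅, 65, ∅, 315, ∅, 565, ∅, 113, 672, ∅]

2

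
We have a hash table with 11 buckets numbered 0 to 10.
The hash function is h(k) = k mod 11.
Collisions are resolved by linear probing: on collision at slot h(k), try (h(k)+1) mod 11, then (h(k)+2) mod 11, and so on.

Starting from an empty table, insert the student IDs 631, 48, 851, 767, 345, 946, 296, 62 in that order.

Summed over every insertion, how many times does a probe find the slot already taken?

8

Insert 631: h=4, slot 4 empty -> index 4.
Insert 48: h=4, slot 4 occupied -> index 5.
Insert 851: h=4, slots 4,5 occupied -> index 6.
Insert 767: h=8, slot 8 empty -> index 8.
Insert 345: h=4, slots 4,5,6 occupied -> index 7.
Insert 946: h=0, slot 0 empty -> index 0.
Insert 296: h=10, slot 10 empty -> index 10.
Insert 62: h=7, slots 7,8 occupied -> index 9.
Table: [946, _, _, _, 631, 48, 851, 345, 767, 62, 296]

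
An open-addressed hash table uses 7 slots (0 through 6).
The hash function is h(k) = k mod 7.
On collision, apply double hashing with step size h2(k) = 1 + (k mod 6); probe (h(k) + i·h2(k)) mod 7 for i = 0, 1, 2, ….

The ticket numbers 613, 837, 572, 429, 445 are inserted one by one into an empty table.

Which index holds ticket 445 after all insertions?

613 hashes to 4; slot 4 is free → place at 4.
837 hashes to 4, h2=4; 4 taken → place at 1.
572 hashes to 5; slot 5 is free → place at 5.
429 hashes to 2; slot 2 is free → place at 2.
445 hashes to 4, h2=2; 4 taken → place at 6.
Table: [-, 837, 429, -, 613, 572, 445]

6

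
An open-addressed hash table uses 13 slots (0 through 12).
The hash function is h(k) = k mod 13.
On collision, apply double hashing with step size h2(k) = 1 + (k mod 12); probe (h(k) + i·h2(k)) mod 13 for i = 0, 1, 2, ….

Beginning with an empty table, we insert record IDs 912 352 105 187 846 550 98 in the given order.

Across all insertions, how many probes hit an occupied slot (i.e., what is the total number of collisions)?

2

912: h=2 → slot 2
352: h=1 → slot 1
105: h=1, h2=10, probe 1,11 → slot 11
187: h=5 → slot 5
846: h=1, h2=7, probe 1,8 → slot 8
550: h=4 → slot 4
98: h=7 → slot 7
Table: [∅, 352, 912, ∅, 550, 187, ∅, 98, 846, ∅, ∅, 105, ∅]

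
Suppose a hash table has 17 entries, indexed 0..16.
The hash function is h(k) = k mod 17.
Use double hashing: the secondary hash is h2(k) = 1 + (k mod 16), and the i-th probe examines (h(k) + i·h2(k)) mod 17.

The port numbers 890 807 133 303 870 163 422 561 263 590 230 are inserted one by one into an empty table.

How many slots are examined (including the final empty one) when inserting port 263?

Insert 890: h=6, slot 6 empty -> index 6.
Insert 807: h=8, slot 8 empty -> index 8.
Insert 133: h=14, slot 14 empty -> index 14.
Insert 303: h=14, h2=16, slot 14 occupied -> index 13.
Insert 870: h=3, slot 3 empty -> index 3.
Insert 163: h=10, slot 10 empty -> index 10.
Insert 422: h=14, h2=7, slot 14 occupied -> index 4.
Insert 561: h=0, slot 0 empty -> index 0.
Insert 263: h=8, h2=8, slot 8 occupied -> index 16.
Insert 590: h=12, slot 12 empty -> index 12.
Insert 230: h=9, slot 9 empty -> index 9.
Table: [561, —, —, 870, 422, —, 890, —, 807, 230, 163, —, 590, 303, 133, —, 263]

2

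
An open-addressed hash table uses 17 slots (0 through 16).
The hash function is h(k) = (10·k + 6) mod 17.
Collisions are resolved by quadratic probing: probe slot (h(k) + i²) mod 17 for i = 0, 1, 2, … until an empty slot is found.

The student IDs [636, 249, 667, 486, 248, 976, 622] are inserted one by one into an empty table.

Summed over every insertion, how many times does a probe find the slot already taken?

5

636: h=8 → slot 8
249: h=14 → slot 14
667: h=12 → slot 12
486: h=4 → slot 4
248: h=4, probe 4,5 → slot 5
976: h=8, probe 8,9 → slot 9
622: h=4, probe 4,5,8,13 → slot 13
Table: [∅, ∅, ∅, ∅, 486, 248, ∅, ∅, 636, 976, ∅, ∅, 667, 622, 249, ∅, ∅]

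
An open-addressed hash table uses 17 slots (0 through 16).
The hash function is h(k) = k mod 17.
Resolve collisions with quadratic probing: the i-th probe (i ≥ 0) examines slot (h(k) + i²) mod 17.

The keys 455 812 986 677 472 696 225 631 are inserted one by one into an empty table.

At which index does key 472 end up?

5

Insert 455: h=13, slot 13 empty => index 13.
Insert 812: h=13, slot 13 occupied => index 14.
Insert 986: h=0, slot 0 empty => index 0.
Insert 677: h=14, slot 14 occupied => index 15.
Insert 472: h=13, slots 13,14,0 occupied => index 5.
Insert 696: h=16, slot 16 empty => index 16.
Insert 225: h=4, slot 4 empty => index 4.
Insert 631: h=2, slot 2 empty => index 2.
Table: [986, —, 631, —, 225, 472, —, —, —, —, —, —, —, 455, 812, 677, 696]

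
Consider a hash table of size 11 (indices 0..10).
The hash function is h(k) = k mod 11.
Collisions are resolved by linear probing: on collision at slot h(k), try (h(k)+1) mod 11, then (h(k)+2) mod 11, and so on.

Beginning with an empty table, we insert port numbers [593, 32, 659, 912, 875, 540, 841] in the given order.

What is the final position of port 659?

1

Insert 593: h=10, slot 10 empty => index 10.
Insert 32: h=10, slot 10 occupied => index 0.
Insert 659: h=10, slots 10,0 occupied => index 1.
Insert 912: h=10, slots 10,0,1 occupied => index 2.
Insert 875: h=6, slot 6 empty => index 6.
Insert 540: h=1, slots 1,2 occupied => index 3.
Insert 841: h=5, slot 5 empty => index 5.
Table: [32, 659, 912, 540, ., 841, 875, ., ., ., 593]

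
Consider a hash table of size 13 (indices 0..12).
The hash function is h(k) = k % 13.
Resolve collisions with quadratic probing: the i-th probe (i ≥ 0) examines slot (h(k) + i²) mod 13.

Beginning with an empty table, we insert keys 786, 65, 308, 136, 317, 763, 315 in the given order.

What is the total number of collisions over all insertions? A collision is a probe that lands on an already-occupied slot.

786: h=6 -> slot 6
65: h=0 -> slot 0
308: h=9 -> slot 9
136: h=6, probe 6,7 -> slot 7
317: h=5 -> slot 5
763: h=9, probe 9,10 -> slot 10
315: h=3 -> slot 3
Table: [65, ., ., 315, ., 317, 786, 136, ., 308, 763, ., .]

2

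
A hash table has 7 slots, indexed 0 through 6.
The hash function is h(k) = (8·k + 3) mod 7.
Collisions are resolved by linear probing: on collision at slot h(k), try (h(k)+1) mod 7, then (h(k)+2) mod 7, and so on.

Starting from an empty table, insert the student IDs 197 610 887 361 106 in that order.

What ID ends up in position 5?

197: h=4 => slot 4
610: h=4, probe 4,5 => slot 5
887: h=1 => slot 1
361: h=0 => slot 0
106: h=4, probe 4,5,6 => slot 6
Table: [361, 887, —, —, 197, 610, 106]

610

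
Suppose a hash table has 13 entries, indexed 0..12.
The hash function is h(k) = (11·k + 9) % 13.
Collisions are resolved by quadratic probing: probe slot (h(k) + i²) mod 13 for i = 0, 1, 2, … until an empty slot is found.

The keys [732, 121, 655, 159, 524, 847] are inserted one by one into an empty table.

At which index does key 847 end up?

6

732: h=1 -> slot 1
121: h=1, probe 1,2 -> slot 2
655: h=12 -> slot 12
159: h=3 -> slot 3
524: h=1, probe 1,2,5 -> slot 5
847: h=5, probe 5,6 -> slot 6
Table: [∅, 732, 121, 159, ∅, 524, 847, ∅, ∅, ∅, ∅, ∅, 655]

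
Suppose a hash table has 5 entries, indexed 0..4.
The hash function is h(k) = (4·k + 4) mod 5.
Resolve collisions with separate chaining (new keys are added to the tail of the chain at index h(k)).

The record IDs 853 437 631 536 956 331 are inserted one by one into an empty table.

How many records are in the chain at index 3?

4

Insert 853: h=1, bucket 1 empty → new chain.
Insert 437: h=2, bucket 2 empty → new chain.
Insert 631: h=3, bucket 3 empty → new chain.
Insert 536: h=3, bucket 3 nonempty → append to chain.
Insert 956: h=3, bucket 3 nonempty → append to chain.
Insert 331: h=3, bucket 3 nonempty → append to chain.
Final buckets:
0: —
1: 853
2: 437
3: 631 -> 536 -> 956 -> 331
4: —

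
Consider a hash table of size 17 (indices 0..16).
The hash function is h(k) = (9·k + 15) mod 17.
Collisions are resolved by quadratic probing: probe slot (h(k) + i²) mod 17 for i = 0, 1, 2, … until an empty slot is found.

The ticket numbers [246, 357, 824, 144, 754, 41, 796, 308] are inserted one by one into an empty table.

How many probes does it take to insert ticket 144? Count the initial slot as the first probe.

3

246 hashes to 2; slot 2 is free => place at 2.
357 hashes to 15; slot 15 is free => place at 15.
824 hashes to 2; 2 taken => place at 3.
144 hashes to 2; 2,3 taken => place at 6.
754 hashes to 1; slot 1 is free => place at 1.
41 hashes to 10; slot 10 is free => place at 10.
796 hashes to 5; slot 5 is free => place at 5.
308 hashes to 16; slot 16 is free => place at 16.
Table: [_, 754, 246, 824, _, 796, 144, _, _, _, 41, _, _, _, _, 357, 308]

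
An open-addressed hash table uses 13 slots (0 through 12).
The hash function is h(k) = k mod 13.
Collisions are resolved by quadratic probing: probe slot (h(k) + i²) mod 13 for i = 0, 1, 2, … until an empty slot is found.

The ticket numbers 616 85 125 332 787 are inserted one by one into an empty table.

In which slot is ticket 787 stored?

3

Insert 616: h=5, slot 5 empty → index 5.
Insert 85: h=7, slot 7 empty → index 7.
Insert 125: h=8, slot 8 empty → index 8.
Insert 332: h=7, slots 7,8 occupied → index 11.
Insert 787: h=7, slots 7,8,11 occupied → index 3.
Table: [., ., ., 787, ., 616, ., 85, 125, ., ., 332, .]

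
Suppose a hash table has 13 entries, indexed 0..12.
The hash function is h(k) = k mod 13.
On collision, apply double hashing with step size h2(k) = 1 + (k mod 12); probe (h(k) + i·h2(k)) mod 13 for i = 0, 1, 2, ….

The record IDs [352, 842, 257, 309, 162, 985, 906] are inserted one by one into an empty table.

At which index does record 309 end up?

7

352: h=1 => slot 1
842: h=10 => slot 10
257: h=10, h2=6, probe 10,3 => slot 3
309: h=10, h2=10, probe 10,7 => slot 7
162: h=6 => slot 6
985: h=10, h2=2, probe 10,12 => slot 12
906: h=9 => slot 9
Table: [-, 352, -, 257, -, -, 162, 309, -, 906, 842, -, 985]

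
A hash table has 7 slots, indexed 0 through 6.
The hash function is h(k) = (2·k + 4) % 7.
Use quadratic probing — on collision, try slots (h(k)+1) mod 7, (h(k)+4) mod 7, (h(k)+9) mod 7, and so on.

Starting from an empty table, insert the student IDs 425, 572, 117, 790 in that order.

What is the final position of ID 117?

Insert 425: h=0, slot 0 empty -> index 0.
Insert 572: h=0, slot 0 occupied -> index 1.
Insert 117: h=0, slots 0,1 occupied -> index 4.
Insert 790: h=2, slot 2 empty -> index 2.
Table: [425, 572, 790, _, 117, _, _]

4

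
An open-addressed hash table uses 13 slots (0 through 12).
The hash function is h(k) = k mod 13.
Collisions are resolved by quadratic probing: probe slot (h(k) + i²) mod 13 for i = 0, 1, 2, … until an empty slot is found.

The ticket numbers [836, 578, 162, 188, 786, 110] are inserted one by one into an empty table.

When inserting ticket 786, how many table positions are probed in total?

4

836 hashes to 4; slot 4 is free -> place at 4.
578 hashes to 6; slot 6 is free -> place at 6.
162 hashes to 6; 6 taken -> place at 7.
188 hashes to 6; 6,7 taken -> place at 10.
786 hashes to 6; 6,7,10 taken -> place at 2.
110 hashes to 6; 6,7,10,2 taken -> place at 9.
Table: [., ., 786, ., 836, ., 578, 162, ., 110, 188, ., .]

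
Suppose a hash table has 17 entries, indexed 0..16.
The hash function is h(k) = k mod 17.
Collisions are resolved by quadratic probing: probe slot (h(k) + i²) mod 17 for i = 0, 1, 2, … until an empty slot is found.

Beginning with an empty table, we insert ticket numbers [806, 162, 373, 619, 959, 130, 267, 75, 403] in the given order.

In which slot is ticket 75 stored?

Insert 806: h=7, slot 7 empty → index 7.
Insert 162: h=9, slot 9 empty → index 9.
Insert 373: h=16, slot 16 empty → index 16.
Insert 619: h=7, slot 7 occupied → index 8.
Insert 959: h=7, slots 7,8 occupied → index 11.
Insert 130: h=11, slot 11 occupied → index 12.
Insert 267: h=12, slot 12 occupied → index 13.
Insert 75: h=7, slots 7,8,11,16 occupied → index 6.
Insert 403: h=12, slots 12,13,16 occupied → index 4.
Table: [-, -, -, -, 403, -, 75, 806, 619, 162, -, 959, 130, 267, -, -, 373]

6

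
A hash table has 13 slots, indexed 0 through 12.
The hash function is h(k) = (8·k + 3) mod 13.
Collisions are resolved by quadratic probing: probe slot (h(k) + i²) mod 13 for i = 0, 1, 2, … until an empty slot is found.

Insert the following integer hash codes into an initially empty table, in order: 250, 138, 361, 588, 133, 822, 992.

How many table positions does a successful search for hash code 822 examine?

250: h=1 => slot 1
138: h=2 => slot 2
361: h=5 => slot 5
588: h=1, probe 1,2,5,10 => slot 10
133: h=1, probe 1,2,5,10,4 => slot 4
822: h=1, probe 1,2,5,10,4,0 => slot 0
992: h=9 => slot 9
Table: [822, 250, 138, ., 133, 361, ., ., ., 992, 588, ., .]
Lookup 822: h=1, probe 1,2,5,10,4,0 → found at 0.

6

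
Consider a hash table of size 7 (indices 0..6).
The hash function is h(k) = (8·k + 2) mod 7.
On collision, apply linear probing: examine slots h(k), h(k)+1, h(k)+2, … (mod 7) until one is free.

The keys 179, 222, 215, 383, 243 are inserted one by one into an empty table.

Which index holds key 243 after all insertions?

Insert 179: h=6, slot 6 empty → index 6.
Insert 222: h=0, slot 0 empty → index 0.
Insert 215: h=0, slot 0 occupied → index 1.
Insert 383: h=0, slots 0,1 occupied → index 2.
Insert 243: h=0, slots 0,1,2 occupied → index 3.
Table: [222, 215, 383, 243, —, —, 179]

3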